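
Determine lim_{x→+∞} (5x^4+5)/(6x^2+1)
This is an ∞/∞ indeterminate form as x → +∞.
Divide numerator and denominator by x^4 and let the lower-order terms vanish; the numerator's degree 4 exceeds the denominator's degree 2, so the quotient diverges.
Limit = ∞.

Final answer: ∞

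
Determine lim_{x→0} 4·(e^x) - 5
Direct substitution at x = 0 gives -1.

Final answer: -1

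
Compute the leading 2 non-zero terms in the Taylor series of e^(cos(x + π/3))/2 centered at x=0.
-√(3)·x·e^(1/2)/4 + e^(1/2)/2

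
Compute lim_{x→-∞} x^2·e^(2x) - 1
The product is a 0·∞ indeterminate form at x → -∞.
Rewrite the product as x^2 / e^(-2x) (an ∞/∞ form) and apply L'Hôpital, or use the standard hierarchy e^(2|x|) ≫ |x^2| as x → -∞.
The indeterminate product → 0, so the limit = -1.

Final answer: -1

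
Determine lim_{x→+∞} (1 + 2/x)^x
As x → +∞: this is the defining limit (1 + 2/x)^x → e^2.
Limit = e^(2).

Final answer: e^(2)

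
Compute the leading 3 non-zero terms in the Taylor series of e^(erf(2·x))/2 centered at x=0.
4·x^2/π + 2·x/√(π) + 1/2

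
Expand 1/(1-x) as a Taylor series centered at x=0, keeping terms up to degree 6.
x^6 + x^5 + x^4 + x^3 + x^2 + x + 1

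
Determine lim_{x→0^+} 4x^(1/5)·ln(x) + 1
The product is a 0·∞ indeterminate form at x → 0⁺.
Rewrite the product as 4·ln(x) / x^(-1/5) and apply L'Hôpital, or use the standard hierarchy x^(-1/5) ≫ |ln x| as x → 0⁺.
The indeterminate product → 0, so the limit = 1.

Final answer: 1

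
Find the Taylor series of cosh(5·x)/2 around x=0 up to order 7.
3125·x^6/288 + 625·x^4/48 + 25·x^2/4 + 1/2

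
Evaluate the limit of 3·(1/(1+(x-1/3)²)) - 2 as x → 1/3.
Direct substitution at x = 1/3 gives 1.

Final answer: 1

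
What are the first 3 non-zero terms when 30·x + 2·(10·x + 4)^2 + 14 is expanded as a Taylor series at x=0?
200·x^2 + 190·x + 46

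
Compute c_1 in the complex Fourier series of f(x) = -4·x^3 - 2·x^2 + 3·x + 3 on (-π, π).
Compute the real Fourier coefficients first: a_1 = 8, b_1 = 54 - 8·π^2.
Then c_1 = (a_1 − i·b_1)/2 = 4 - 27·i + 4·i·π^2.

Final answer: 4 - 27·i + 4·i·π^2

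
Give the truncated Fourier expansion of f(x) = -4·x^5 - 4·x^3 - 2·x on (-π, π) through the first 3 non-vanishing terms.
(-916 - 8·π^4 + 152·π^2)·sin(x) + (-16·π^2 + 26 + 4·π^4)·sin(2·x) + (-8·π^4/3 - 284/81 + 88·π^2/27)·sin(3·x)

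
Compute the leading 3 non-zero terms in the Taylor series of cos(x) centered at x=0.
x^4/24 - x^2/2 + 1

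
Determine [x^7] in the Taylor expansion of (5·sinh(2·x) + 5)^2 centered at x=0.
Expand to order 7: (5·sinh(2·x) + 5)^2 = 80·x^7/63 + 640·x^6/9 + 40·x^5/3 + 400·x^4/3 + 200·x^3/3 + 100·x^2 + 100·x + 25 + O(x^8).
The coefficient of x^7 is 80/63.

Final answer: 80/63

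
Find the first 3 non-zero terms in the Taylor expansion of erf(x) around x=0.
x^5/(5·√(π)) - 2·x^3/(3·√(π)) + 2·x/√(π)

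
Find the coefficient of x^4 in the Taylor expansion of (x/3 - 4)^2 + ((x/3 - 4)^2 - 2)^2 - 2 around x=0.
Expand to order 4: (x/3 - 4)^2 + ((x/3 - 4)^2 - 2)^2 - 2 = x^4/81 - 16·x^3/27 + 31·x^2/3 - 232·x/3 + 210 + O(x^5).
The coefficient of x^4 is 1/81.

Final answer: 1/81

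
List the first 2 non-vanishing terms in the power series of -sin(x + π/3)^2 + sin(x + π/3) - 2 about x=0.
x·(1/2 - √(3)/2) - 11/4 + √(3)/2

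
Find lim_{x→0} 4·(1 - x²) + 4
Direct substitution at x = 0 gives 8.

Final answer: 8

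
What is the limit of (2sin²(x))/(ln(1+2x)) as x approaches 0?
Both numerator and denominator → 0 as x → 0; this is a 0/0 indeterminate form.
Expand each to leading order near x = 0: numerator ~ 2·x^2, denominator ~ 2·x.
The limit of the ratio is 0.

Final answer: 0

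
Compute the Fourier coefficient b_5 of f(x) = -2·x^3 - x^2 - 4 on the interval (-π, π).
b_5 = (1/π) ∫_{-π}^{π} f(x)·sin(5x) dx.
Evaluate the integral (use parity and integration by parts as needed): b_5 = 24/125 - 4·π^2/5.

Final answer: 24/125 - 4·π^2/5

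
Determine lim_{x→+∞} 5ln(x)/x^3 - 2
The quotient is an ∞/∞ indeterminate form as x → +∞.
The polynomial denominator x^3 dominates the logarithmic numerator (any positive power of x ≫ ln(x) as x → ∞), so the quotient → 0.
Adding the constant: 0 - 2 = -2. Limit = -2.

Final answer: -2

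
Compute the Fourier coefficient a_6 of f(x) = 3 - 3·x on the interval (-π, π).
a_6 = (1/π) ∫_{-π}^{π} f(x)·cos(6x) dx.
Evaluate the integral (use parity and integration by parts as needed): a_6 = 0.

Final answer: 0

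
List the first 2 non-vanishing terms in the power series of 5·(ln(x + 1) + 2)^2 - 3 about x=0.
20·x + 17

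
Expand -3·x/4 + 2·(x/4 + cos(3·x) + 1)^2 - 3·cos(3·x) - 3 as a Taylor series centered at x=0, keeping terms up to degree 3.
-9·x^3/2 - 179·x^2/8 + 5·x/4 + 2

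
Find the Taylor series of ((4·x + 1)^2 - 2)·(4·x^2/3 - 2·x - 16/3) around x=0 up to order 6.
64·x^4/3 - 64·x^3/3 - 308·x^2/3 - 122·x/3 + 16/3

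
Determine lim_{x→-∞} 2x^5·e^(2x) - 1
The product is a 0·∞ indeterminate form at x → -∞.
Rewrite the product as 2x^5 / e^(-2x) (an ∞/∞ form) and apply L'Hôpital, or use the standard hierarchy e^(2|x|) ≫ |x^5| as x → -∞.
The indeterminate product → 0, so the limit = -1.

Final answer: -1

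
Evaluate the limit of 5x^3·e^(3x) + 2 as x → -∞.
The product is a 0·∞ indeterminate form at x → -∞.
Rewrite the product as 5x^3 / e^(-3x) (an ∞/∞ form) and apply L'Hôpital, or use the standard hierarchy e^(3|x|) ≫ |x^3| as x → -∞.
The indeterminate product → 0, so the limit = 2.

Final answer: 2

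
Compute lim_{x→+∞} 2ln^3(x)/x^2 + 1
The quotient is an ∞/∞ indeterminate form as x → +∞.
The polynomial denominator x^2 dominates the logarithmic numerator (any positive power of x ≫ ln^3(x) as x → ∞), so the quotient → 0.
Adding the constant: 0 + 1 = 1. Limit = 1.

Final answer: 1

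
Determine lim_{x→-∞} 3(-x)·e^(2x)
This is a 0·∞ indeterminate form at x → -∞.
Rewrite the product as 3(-x) / e^(-2x) (an ∞/∞ form) and apply L'Hôpital, or use the standard hierarchy e^(2|x|) ≫ |(-x)| as x → -∞.
The indeterminate product → 0, so the limit = 0.

Final answer: 0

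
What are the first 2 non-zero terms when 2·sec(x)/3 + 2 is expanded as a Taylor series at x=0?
x^2/3 + 8/3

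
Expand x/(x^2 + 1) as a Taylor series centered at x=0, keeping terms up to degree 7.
-x^7 + x^5 - x^3 + x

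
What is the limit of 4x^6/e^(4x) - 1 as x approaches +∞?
The quotient is an ∞/∞ indeterminate form as x → +∞.
The exponential denominator e^(4x) dominates the polynomial numerator (e^x ≫ x^6 as x → ∞), so the quotient → 0.
Adding the constant: 0 - 1 = -1. Limit = -1.

Final answer: -1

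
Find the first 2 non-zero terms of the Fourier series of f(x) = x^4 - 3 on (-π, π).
(48 - 8·π^2)·cos(x) - 3 + π^4/5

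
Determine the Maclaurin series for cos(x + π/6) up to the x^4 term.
√(3)·x^4/48 + x^3/12 - √(3)·x^2/4 - x/2 + √(3)/2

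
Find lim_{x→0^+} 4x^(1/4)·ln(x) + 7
The product is a 0·∞ indeterminate form at x → 0⁺.
Rewrite the product as 4·ln(x) / x^(-1/4) and apply L'Hôpital, or use the standard hierarchy x^(-1/4) ≫ |ln x| as x → 0⁺.
The indeterminate product → 0, so the limit = 7.

Final answer: 7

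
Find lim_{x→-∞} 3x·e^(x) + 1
The product is a 0·∞ indeterminate form at x → -∞.
Rewrite the product as 3x / e^(-x) (an ∞/∞ form) and apply L'Hôpital, or use the standard hierarchy e^(|x|) ≫ |x| as x → -∞.
The indeterminate product → 0, so the limit = 1.

Final answer: 1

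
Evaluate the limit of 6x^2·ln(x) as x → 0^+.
This is a 0·∞ indeterminate form at x → 0⁺.
Rewrite the product as 6·ln(x) / x^(-2) and apply L'Hôpital, or use the standard hierarchy x^(-2) ≫ |ln x| as x → 0⁺.
The indeterminate product → 0, so the limit = 0.

Final answer: 0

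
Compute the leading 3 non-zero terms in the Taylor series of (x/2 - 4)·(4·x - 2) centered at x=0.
2·x^2 - 17·x + 8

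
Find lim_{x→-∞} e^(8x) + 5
Evaluate the dominant behaviour as x → -∞; each term tends to a finite value or vanishes.
Limit = 5.

Final answer: 5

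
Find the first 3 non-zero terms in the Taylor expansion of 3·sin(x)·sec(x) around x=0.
2·x^5/5 + x^3 + 3·x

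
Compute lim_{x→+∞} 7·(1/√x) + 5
Evaluate the dominant behaviour as x → +∞; each term tends to a finite value or vanishes.
Limit = 5.

Final answer: 5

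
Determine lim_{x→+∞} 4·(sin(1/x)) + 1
Evaluate the dominant behaviour as x → +∞; each term tends to a finite value or vanishes.
Limit = 1.

Final answer: 1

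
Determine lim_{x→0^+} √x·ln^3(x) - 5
The product is a 0·∞ indeterminate form at x → 0⁺.
Rewrite the product as ln^3(x) / x^(-1/2) and apply L'Hôpital, or use the standard hierarchy x^(-1/2) ≫ |ln x|^3 as x → 0⁺.
The indeterminate product → 0, so the limit = -5.

Final answer: -5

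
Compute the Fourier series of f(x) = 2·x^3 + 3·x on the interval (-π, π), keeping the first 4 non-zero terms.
(-18 + 4·π^2)·sin(x) - 2·π^2·sin(2·x) + (10/9 + 4·π^2/3)·sin(3·x) + (-π^2 - 9/8)·sin(4·x)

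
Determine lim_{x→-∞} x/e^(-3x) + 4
The quotient is an ∞/∞ indeterminate form as x → -∞.
Compare growth rates of the dominant terms (exponentials ≫ polynomials ≫ logarithms), or apply L'Hôpital's rule; the quotient → 0.
Adding the constant: 0 + 4 = 4. Limit = 4.

Final answer: 4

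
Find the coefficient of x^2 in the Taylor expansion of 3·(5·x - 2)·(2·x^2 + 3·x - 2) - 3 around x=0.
Expand to order 2: 3·(5·x - 2)·(2·x^2 + 3·x - 2) - 3 = 33·x^2 - 48·x + 9 + O(x^3).
The coefficient of x^2 is 33.

Final answer: 33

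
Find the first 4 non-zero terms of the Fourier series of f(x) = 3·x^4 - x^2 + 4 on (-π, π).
(148 - 24·π^2)·cos(x) + (-10 + 6·π^2)·cos(2·x) + (20/9 - 8·π^2/3)·cos(3·x) - π^2/3 + 4 + 3·π^4/5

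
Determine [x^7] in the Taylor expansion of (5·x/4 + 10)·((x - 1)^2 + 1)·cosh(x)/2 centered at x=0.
Expand to order 7: (5·x/4 + 10)·((x - 1)^2 + 1)·cosh(x)/2 = x^7/72 + 49·x^6/288 - 5·x^5/96 + 55·x^4/24 - 15·x^3/4 + 35·x^2/4 - 35·x/4 + 10 + O(x^8).
The coefficient of x^7 is 1/72.

Final answer: 1/72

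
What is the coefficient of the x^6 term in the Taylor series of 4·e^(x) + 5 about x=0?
Expand to order 6: 4·e^(x) + 5 = x^6/180 + x^5/30 + x^4/6 + 2·x^3/3 + 2·x^2 + 4·x + 9 + O(x^7).
The coefficient of x^6 is 1/180.

Final answer: 1/180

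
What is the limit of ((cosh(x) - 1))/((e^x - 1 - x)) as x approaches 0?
Both numerator and denominator → 0 as x → 0; this is a 0/0 indeterminate form.
Expand each to leading order near x = 0: numerator ~ x^2/2, denominator ~ x^2/2.
The limit of the ratio is 1.

Final answer: 1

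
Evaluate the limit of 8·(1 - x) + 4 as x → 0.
Direct substitution at x = 0 gives 12.

Final answer: 12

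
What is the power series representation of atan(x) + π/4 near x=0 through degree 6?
x^5/5 - x^3/3 + x + π/4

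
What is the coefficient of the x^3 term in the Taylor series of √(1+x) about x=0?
Expand to order 3: √(1+x) = x^3/16 - x^2/8 + x/2 + 1 + O(x^4).
The coefficient of x^3 is 1/16.

Final answer: 1/16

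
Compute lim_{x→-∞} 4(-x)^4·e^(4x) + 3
The product is a 0·∞ indeterminate form at x → -∞.
Rewrite the product as 4(-x)^4 / e^(-4x) (an ∞/∞ form) and apply L'Hôpital, or use the standard hierarchy e^(4|x|) ≫ |(-x)^4| as x → -∞.
The indeterminate product → 0, so the limit = 3.

Final answer: 3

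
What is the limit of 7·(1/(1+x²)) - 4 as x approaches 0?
Direct substitution at x = 0 gives 3.

Final answer: 3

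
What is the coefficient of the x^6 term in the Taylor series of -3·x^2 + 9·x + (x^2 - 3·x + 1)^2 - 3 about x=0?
Expand to order 6: -3·x^2 + 9·x + (x^2 - 3·x + 1)^2 - 3 = x^4 - 6·x^3 + 8·x^2 + 3·x - 2 + O(x^7).
The coefficient of x^6 is 0.

Final answer: 0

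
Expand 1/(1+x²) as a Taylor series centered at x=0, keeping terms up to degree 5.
x^4 - x^2 + 1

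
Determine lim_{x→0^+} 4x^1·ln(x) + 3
The product is a 0·∞ indeterminate form at x → 0⁺.
Rewrite the product as 4·ln(x) / x^(-1) and apply L'Hôpital, or use the standard hierarchy x^(-1) ≫ |ln x| as x → 0⁺.
The indeterminate product → 0, so the limit = 3.

Final answer: 3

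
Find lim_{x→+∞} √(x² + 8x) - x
This is an ∞ − ∞ indeterminate form.
Multiply and divide by the conjugate √(x²+8x) + x; the x² terms cancel, leaving (8x)/(√(x²+8x)+x) → 8/2 = 4.
Limit = 4.

Final answer: 4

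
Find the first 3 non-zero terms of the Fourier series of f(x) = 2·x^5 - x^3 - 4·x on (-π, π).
(-82·π^2 + 4·π^4 + 484)·sin(x) + (-2·π^4 - 25/2 + 11·π^2)·sin(2·x) + (-98·π^2/27 - 20/81 + 4·π^4/3)·sin(3·x)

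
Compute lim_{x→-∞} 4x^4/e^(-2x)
This is an ∞/∞ indeterminate form as x → -∞.
Compare growth rates of the dominant terms (exponentials ≫ polynomials ≫ logarithms), or apply L'Hôpital's rule; the quotient → 0.
Limit = 0.

Final answer: 0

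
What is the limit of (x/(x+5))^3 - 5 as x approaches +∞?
As x → +∞: x/(x+5) = 1/(1 + 5/x) → 1, and the 3rd power of a limit-1 base also → 1; with the additive constant, 1 - 5 = -4.
Limit = -4.

Final answer: -4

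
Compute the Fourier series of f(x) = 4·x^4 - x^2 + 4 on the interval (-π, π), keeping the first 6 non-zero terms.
(196 - 32·π^2)·cos(x) + (-13 + 8·π^2)·cos(2·x) + (76/27 - 32·π^2/9)·cos(3·x) + (-1 + 2·π^2)·cos(4·x) + (292/625 - 32·π^2/25)·cos(5·x) - π^2/3 + 4 + 4·π^4/5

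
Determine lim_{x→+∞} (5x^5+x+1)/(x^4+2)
This is an ∞/∞ indeterminate form as x → +∞.
Divide numerator and denominator by x^5 and let the lower-order terms vanish; the numerator's degree 5 exceeds the denominator's degree 4, so the quotient diverges.
Limit = ∞.

Final answer: ∞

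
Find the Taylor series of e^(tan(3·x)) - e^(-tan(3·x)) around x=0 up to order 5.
2997·x^5/20 + 27·x^3 + 6·x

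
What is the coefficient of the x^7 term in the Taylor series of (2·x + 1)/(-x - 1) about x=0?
Expand to order 7: (2·x + 1)/(-x - 1) = -x^7 + x^6 - x^5 + x^4 - x^3 + x^2 - x - 1 + O(x^8).
The coefficient of x^7 is -1.

Final answer: -1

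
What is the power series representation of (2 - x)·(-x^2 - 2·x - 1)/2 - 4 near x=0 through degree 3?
x^3/2 - 3·x/2 - 5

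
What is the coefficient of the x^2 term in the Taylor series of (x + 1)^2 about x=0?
Expand to order 2: (x + 1)^2 = x^2 + 2·x + 1 + O(x^3).
The coefficient of x^2 is 1.

Final answer: 1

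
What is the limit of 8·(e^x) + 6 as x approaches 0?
Direct substitution at x = 0 gives 14.

Final answer: 14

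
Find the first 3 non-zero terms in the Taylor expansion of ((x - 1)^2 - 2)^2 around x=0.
2·x^2 + 4·x + 1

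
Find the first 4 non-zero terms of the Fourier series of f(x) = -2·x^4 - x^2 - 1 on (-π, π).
(-92 + 16·π^2)·cos(x) + (5 - 4·π^2)·cos(2·x) + (-20/27 + 16·π^2/9)·cos(3·x) - 2·π^4/5 - π^2/3 - 1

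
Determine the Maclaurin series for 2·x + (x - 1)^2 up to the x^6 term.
x^2 + 1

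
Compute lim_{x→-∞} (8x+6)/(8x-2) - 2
Evaluate the dominant behaviour as x → -∞; each term tends to a finite value or vanishes.
Limit = -1.

Final answer: -1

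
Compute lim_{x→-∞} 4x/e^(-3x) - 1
The quotient is an ∞/∞ indeterminate form as x → -∞.
Compare growth rates of the dominant terms (exponentials ≫ polynomials ≫ logarithms), or apply L'Hôpital's rule; the quotient → 0.
Adding the constant: 0 - 1 = -1. Limit = -1.

Final answer: -1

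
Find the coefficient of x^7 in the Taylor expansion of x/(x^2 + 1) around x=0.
Expand to order 7: x/(x^2 + 1) = -x^7 + x^5 - x^3 + x + O(x^8).
The coefficient of x^7 is -1.

Final answer: -1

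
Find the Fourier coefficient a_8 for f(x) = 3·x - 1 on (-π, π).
a_8 = (1/π) ∫_{-π}^{π} f(x)·cos(8x) dx.
Evaluate the integral (use parity and integration by parts as needed): a_8 = 0.

Final answer: 0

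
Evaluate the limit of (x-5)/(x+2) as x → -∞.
Evaluate the dominant behaviour as x → -∞; each term tends to a finite value or vanishes.
Limit = 1.

Final answer: 1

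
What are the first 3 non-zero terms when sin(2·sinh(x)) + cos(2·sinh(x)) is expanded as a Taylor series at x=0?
-2·x^2 + 2·x + 1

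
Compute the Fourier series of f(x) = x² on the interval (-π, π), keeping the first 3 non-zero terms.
-4·cos(x) + cos(2·x) + π^2/3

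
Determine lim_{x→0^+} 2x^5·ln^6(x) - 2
The product is a 0·∞ indeterminate form at x → 0⁺.
Rewrite the product as 2·ln^6(x) / x^(-5) and apply L'Hôpital, or use the standard hierarchy x^(-5) ≫ |ln x|^6 as x → 0⁺.
The indeterminate product → 0, so the limit = -2.

Final answer: -2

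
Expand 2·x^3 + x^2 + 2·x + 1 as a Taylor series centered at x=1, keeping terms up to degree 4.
6 + 10·(x - 1) + 7·(x - 1)^2 + 2·(x - 1)^3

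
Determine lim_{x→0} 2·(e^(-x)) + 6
Direct substitution at x = 0 gives 8.

Final answer: 8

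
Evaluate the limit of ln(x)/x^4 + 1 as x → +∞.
The quotient is an ∞/∞ indeterminate form as x → +∞.
The polynomial denominator x^4 dominates the logarithmic numerator (any positive power of x ≫ ln(x) as x → ∞), so the quotient → 0.
Adding the constant: 0 + 1 = 1. Limit = 1.

Final answer: 1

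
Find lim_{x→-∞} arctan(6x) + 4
Evaluate the dominant behaviour as x → -∞; each term tends to a finite value or vanishes.
Limit = 4 - π/2.

Final answer: 4 - π/2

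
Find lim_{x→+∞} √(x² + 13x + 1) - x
This is an ∞ − ∞ indeterminate form.
Multiply and divide by the conjugate √(x²+13x + 1) + x; the x² terms cancel, leaving (13x + 1)/(√(x²+13x + 1)+x) → 13/2.
Limit = 13/2.

Final answer: 13/2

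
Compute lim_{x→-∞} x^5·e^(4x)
This is a 0·∞ indeterminate form at x → -∞.
Rewrite the product as x^5 / e^(-4x) (an ∞/∞ form) and apply L'Hôpital, or use the standard hierarchy e^(4|x|) ≫ |x^5| as x → -∞.
The indeterminate product → 0, so the limit = 0.

Final answer: 0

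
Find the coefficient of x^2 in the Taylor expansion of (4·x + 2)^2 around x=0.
Expand to order 2: (4·x + 2)^2 = 16·x^2 + 16·x + 4 + O(x^3).
The coefficient of x^2 is 16.

Final answer: 16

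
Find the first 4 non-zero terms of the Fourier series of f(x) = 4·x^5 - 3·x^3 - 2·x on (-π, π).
(-166·π^2 + 8·π^4 + 992)·sin(x) + (-4·π^4 - 65/2 + 23·π^2)·sin(2·x) + (-214·π^2/27 + 320/81 + 8·π^4/3)·sin(3·x) + (-2·π^4 - 1/2 + 4·π^2)·sin(4·x)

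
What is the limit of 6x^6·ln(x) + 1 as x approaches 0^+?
The product is a 0·∞ indeterminate form at x → 0⁺.
Rewrite the product as 6·ln(x) / x^(-6) and apply L'Hôpital, or use the standard hierarchy x^(-6) ≫ |ln x| as x → 0⁺.
The indeterminate product → 0, so the limit = 1.

Final answer: 1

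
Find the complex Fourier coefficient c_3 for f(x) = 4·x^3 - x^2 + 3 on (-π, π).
Compute the real Fourier coefficients first: a_3 = 4/9, b_3 = -16/9 + 8·π^2/3.
Then c_3 = (a_3 − i·b_3)/2 = 2/9 - 4·i·π^2/3 + 8·i/9.

Final answer: 2/9 - 4·i·π^2/3 + 8·i/9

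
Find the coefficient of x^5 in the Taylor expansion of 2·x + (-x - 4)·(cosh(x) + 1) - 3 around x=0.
Expand to order 5: 2·x + (-x - 4)·(cosh(x) + 1) - 3 = -x^5/24 - x^4/6 - x^3/2 - 2·x^2 - 11 + O(x^6).
The coefficient of x^5 is -1/24.

Final answer: -1/24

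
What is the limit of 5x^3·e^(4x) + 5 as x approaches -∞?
The product is a 0·∞ indeterminate form at x → -∞.
Rewrite the product as 5x^3 / e^(-4x) (an ∞/∞ form) and apply L'Hôpital, or use the standard hierarchy e^(4|x|) ≫ |x^3| as x → -∞.
The indeterminate product → 0, so the limit = 5.

Final answer: 5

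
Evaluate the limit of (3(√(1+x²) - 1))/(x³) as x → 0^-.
Both numerator and denominator → 0 as x → 0^-; this is a 0/0 indeterminate form.
Expand each to leading order near x = 0: numerator ~ 3·x^2/2, denominator ~ x^3.
The limit of the ratio is -∞.

Final answer: -∞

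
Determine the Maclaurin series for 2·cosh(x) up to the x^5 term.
x^4/12 + x^2 + 2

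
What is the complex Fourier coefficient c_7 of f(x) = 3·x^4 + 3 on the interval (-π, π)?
Compute the real Fourier coefficients first: a_7 = 144/2401 - 24·π^2/49, b_7 = 0.
Then c_7 = (a_7 − i·b_7)/2 = 72/2401 - 12·π^2/49.

Final answer: 72/2401 - 12·π^2/49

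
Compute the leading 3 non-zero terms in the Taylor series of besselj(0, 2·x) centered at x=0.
x^4/4 - x^2 + 1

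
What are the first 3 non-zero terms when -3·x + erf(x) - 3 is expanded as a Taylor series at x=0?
-2·x^3/(3·√(π)) + x·(-3 + 2/√(π)) - 3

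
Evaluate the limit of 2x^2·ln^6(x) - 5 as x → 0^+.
The product is a 0·∞ indeterminate form at x → 0⁺.
Rewrite the product as 2·ln^6(x) / x^(-2) and apply L'Hôpital, or use the standard hierarchy x^(-2) ≫ |ln x|^6 as x → 0⁺.
The indeterminate product → 0, so the limit = -5.

Final answer: -5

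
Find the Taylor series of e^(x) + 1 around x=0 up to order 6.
x^6/720 + x^5/120 + x^4/24 + x^3/6 + x^2/2 + x + 2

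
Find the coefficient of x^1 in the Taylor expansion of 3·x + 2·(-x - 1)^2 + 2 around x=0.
Expand to order 1: 3·x + 2·(-x - 1)^2 + 2 = 7·x + 4 + O(x^2).
The coefficient of x^1 is 7.

Final answer: 7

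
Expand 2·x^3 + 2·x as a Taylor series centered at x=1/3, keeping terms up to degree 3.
20/27 + 8·(x - 1/3)/3 + 2·(x - 1/3)^2 + 2·(x - 1/3)^3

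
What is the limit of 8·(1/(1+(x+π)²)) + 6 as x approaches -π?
Direct substitution at x = -π gives 14.

Final answer: 14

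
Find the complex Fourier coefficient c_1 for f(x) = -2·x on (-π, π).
Compute the real Fourier coefficients first: a_1 = 0, b_1 = -4.
Then c_1 = (a_1 − i·b_1)/2 = 2·i.

Final answer: 2·i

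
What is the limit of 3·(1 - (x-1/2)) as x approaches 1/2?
Direct substitution at x = 1/2 gives 3.

Final answer: 3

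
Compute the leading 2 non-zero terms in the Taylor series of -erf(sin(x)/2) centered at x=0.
x^3/(4·√(π)) - x/√(π)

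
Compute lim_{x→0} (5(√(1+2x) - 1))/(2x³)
Both numerator and denominator → 0 as x → 0; this is a 0/0 indeterminate form.
Expand each to leading order near x = 0: numerator ~ 5·x, denominator ~ 2·x^3.
The limit of the ratio is ∞.

Final answer: ∞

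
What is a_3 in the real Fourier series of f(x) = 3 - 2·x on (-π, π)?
a_3 = (1/π) ∫_{-π}^{π} f(x)·cos(3x) dx.
Evaluate the integral (use parity and integration by parts as needed): a_3 = 0.

Final answer: 0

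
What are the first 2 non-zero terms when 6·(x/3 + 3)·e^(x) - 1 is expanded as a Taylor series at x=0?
20·x + 17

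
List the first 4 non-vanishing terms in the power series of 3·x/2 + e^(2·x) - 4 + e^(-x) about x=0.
7·x^3/6 + 5·x^2/2 + 5·x/2 - 2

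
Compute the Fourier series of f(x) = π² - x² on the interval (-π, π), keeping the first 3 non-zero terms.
4·cos(x) - cos(2·x) + 2·π^2/3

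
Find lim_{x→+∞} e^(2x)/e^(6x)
This is an ∞/∞ indeterminate form as x → +∞.
Rewrite e^(2x)/e^(6x) = e^((2−6)x) = e^(-4x); the exponent coefficient is -4 < 0 so e^(-4x) → 0.
Limit = 0.

Final answer: 0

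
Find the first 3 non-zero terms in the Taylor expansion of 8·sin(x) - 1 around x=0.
-4·x^3/3 + 8·x - 1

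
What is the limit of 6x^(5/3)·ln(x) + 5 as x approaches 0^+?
The product is a 0·∞ indeterminate form at x → 0⁺.
Rewrite the product as 6·ln(x) / x^(-5/3) and apply L'Hôpital, or use the standard hierarchy x^(-5/3) ≫ |ln x| as x → 0⁺.
The indeterminate product → 0, so the limit = 5.

Final answer: 5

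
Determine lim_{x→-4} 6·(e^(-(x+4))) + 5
Direct substitution at x = -4 gives 11.

Final answer: 11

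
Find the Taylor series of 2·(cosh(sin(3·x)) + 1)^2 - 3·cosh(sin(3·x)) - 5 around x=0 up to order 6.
-3159·x^6/16 - 81·x^4/8 + 45·x^2/2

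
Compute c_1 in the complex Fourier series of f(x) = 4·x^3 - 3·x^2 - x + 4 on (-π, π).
Compute the real Fourier coefficients first: a_1 = 12, b_1 = -50 + 8·π^2.
Then c_1 = (a_1 − i·b_1)/2 = 6 - 4·i·π^2 + 25·i.

Final answer: 6 - 4·i·π^2 + 25·i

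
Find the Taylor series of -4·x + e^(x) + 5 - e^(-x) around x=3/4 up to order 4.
(-1 + 2·e^(3/4) + e^(3/2))·e^(-3/4) + (-4·e^(3/4) + 1 + e^(3/2))·e^(-3/4)·(x - 3/4) + (-1 + e^(3/2))·e^(-3/4)·(x - 3/4)^2/2 + (1 + e^(3/2))·e^(-3/4)·(x - 3/4)^3/6 + (-1 + e^(3/2))·e^(-3/4)·(x - 3/4)^4/24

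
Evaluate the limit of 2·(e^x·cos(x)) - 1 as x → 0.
Direct substitution at x = 0 gives 1.

Final answer: 1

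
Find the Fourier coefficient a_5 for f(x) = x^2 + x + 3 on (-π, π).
a_5 = (1/π) ∫_{-π}^{π} f(x)·cos(5x) dx.
Evaluate the integral (use parity and integration by parts as needed): a_5 = -4/25.

Final answer: -4/25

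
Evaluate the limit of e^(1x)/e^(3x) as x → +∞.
This is an ∞/∞ indeterminate form as x → +∞.
Rewrite e^(1x)/e^(3x) = e^((1−3)x) = e^(-2x); the exponent coefficient is -2 < 0 so e^(-2x) → 0.
Limit = 0.

Final answer: 0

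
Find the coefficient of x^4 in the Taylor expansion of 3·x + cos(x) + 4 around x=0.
Expand to order 4: 3·x + cos(x) + 4 = x^4/24 - x^2/2 + 3·x + 5 + O(x^5).
The coefficient of x^4 is 1/24.

Final answer: 1/24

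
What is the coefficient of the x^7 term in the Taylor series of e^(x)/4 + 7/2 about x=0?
Expand to order 7: e^(x)/4 + 7/2 = x^7/20160 + x^6/2880 + x^5/480 + x^4/96 + x^3/24 + x^2/8 + x/4 + 15/4 + O(x^8).
The coefficient of x^7 is 1/20160.

Final answer: 1/20160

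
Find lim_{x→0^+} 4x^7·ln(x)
This is a 0·∞ indeterminate form at x → 0⁺.
Rewrite the product as 4·ln(x) / x^(-7) and apply L'Hôpital, or use the standard hierarchy x^(-7) ≫ |ln x| as x → 0⁺.
The indeterminate product → 0, so the limit = 0.

Final answer: 0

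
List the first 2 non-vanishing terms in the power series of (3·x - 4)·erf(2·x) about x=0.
12·x^2/√(π) - 16·x/√(π)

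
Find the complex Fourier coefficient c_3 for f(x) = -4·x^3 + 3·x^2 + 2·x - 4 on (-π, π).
Compute the real Fourier coefficients first: a_3 = -4/3, b_3 = 28/9 - 8·π^2/3.
Then c_3 = (a_3 − i·b_3)/2 = -2/3 - 14·i/9 + 4·i·π^2/3.

Final answer: -2/3 - 14·i/9 + 4·i·π^2/3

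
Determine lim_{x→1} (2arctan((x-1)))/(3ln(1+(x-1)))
Both numerator and denominator → 0 as x → 1; this is a 0/0 indeterminate form.
Expand each to leading order near x = 1: numerator ~ 2·(x - 1), denominator ~ 3·(x - 1).
The limit of the ratio is 2/3.

Final answer: 2/3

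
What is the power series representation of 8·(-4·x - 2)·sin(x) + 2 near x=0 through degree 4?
16·x^4/3 + 8·x^3/3 - 32·x^2 - 16·x + 2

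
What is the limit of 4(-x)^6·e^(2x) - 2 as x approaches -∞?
The product is a 0·∞ indeterminate form at x → -∞.
Rewrite the product as 4(-x)^6 / e^(-2x) (an ∞/∞ form) and apply L'Hôpital, or use the standard hierarchy e^(2|x|) ≫ |(-x)^6| as x → -∞.
The indeterminate product → 0, so the limit = -2.

Final answer: -2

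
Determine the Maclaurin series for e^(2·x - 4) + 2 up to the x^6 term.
4·x^6·e^(-4)/45 + 4·x^5·e^(-4)/15 + 2·x^4·e^(-4)/3 + 4·x^3·e^(-4)/3 + 2·x^2·e^(-4) + 2·x·e^(-4) + e^(-4) + 2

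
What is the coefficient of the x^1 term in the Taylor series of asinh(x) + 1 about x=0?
Expand to order 1: asinh(x) + 1 = x + 1 + O(x^2).
The coefficient of x^1 is 1.

Final answer: 1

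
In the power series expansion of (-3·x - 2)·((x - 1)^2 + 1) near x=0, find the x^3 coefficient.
Expand to order 3: (-3·x - 2)·((x - 1)^2 + 1) = -3·x^3 + 4·x^2 - 2·x - 4 + O(x^4).
The coefficient of x^3 is -3.

Final answer: -3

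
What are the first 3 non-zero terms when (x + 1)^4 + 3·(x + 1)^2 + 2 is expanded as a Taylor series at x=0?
9·x^2 + 10·x + 6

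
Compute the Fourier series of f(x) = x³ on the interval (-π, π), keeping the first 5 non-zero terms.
(-12 + 2·π^2)·sin(x) + (3/2 - π^2)·sin(2·x) + (-4/9 + 2·π^2/3)·sin(3·x) + (3/16 - π^2/2)·sin(4·x) + (-12/125 + 2·π^2/5)·sin(5·x)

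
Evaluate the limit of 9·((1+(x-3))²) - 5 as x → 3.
Direct substitution at x = 3 gives 4.

Final answer: 4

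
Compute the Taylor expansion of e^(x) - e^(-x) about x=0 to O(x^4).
x^3/3 + 2·x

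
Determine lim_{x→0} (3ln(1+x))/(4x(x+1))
Both numerator and denominator → 0 as x → 0; this is a 0/0 indeterminate form.
Expand each to leading order near x = 0: numerator ~ 3·x, denominator ~ 4·x.
The limit of the ratio is 3/4.

Final answer: 3/4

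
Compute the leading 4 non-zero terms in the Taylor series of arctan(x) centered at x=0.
-x^7/7 + x^5/5 - x^3/3 + x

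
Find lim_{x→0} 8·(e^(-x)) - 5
Direct substitution at x = 0 gives 3.

Final answer: 3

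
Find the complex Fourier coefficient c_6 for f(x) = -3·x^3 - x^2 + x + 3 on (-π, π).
Compute the real Fourier coefficients first: a_6 = -1/9, b_6 = -1/2 + π^2.
Then c_6 = (a_6 − i·b_6)/2 = -1/18 - i·π^2/2 + i/4.

Final answer: -1/18 - i·π^2/2 + i/4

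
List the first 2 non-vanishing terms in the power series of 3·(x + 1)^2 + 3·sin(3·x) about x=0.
15·x + 3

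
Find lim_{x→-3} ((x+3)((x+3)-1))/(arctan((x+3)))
Both numerator and denominator → 0 as x → -3; this is a 0/0 indeterminate form.
Expand each to leading order near x = -3: numerator ~ -(x + 3), denominator ~ (x + 3).
The limit of the ratio is -1.

Final answer: -1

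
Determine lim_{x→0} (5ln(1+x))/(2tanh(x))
Both numerator and denominator → 0 as x → 0; this is a 0/0 indeterminate form.
Expand each to leading order near x = 0: numerator ~ 5·x, denominator ~ 2·x.
The limit of the ratio is 5/2.

Final answer: 5/2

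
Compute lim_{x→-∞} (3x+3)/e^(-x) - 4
The quotient is an ∞/∞ indeterminate form as x → -∞.
Compare growth rates of the dominant terms (exponentials ≫ polynomials ≫ logarithms), or apply L'Hôpital's rule; the quotient → 0.
Adding the constant: 0 - 4 = -4. Limit = -4.

Final answer: -4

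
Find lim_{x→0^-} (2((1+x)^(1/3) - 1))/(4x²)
Both numerator and denominator → 0 as x → 0^-; this is a 0/0 indeterminate form.
Expand each to leading order near x = 0: numerator ~ 2·x/3, denominator ~ 4·x^2.
The limit of the ratio is -∞.

Final answer: -∞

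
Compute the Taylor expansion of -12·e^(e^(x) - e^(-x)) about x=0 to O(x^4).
-20·x^3 - 24·x^2 - 24·x - 12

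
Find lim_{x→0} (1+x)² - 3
Direct substitution at x = 0 gives -2.

Final answer: -2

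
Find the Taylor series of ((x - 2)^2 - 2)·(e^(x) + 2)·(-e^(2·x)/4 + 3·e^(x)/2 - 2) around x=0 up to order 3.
-5·x^3/2 - 17·x^2/2 + 27·x/2 - 9/2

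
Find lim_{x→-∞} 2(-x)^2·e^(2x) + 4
The product is a 0·∞ indeterminate form at x → -∞.
Rewrite the product as 2(-x)^2 / e^(-2x) (an ∞/∞ form) and apply L'Hôpital, or use the standard hierarchy e^(2|x|) ≫ |(-x)^2| as x → -∞.
The indeterminate product → 0, so the limit = 4.

Final answer: 4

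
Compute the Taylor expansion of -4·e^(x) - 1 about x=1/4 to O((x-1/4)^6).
-4·e^(1/4) - 1 - 4·e^(1/4)·(x - 1/4) - 2·e^(1/4)·(x - 1/4)^2 - 2·e^(1/4)·(x - 1/4)^3/3 - e^(1/4)·(x - 1/4)^4/6 - e^(1/4)·(x - 1/4)^5/30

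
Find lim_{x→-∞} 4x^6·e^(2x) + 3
The product is a 0·∞ indeterminate form at x → -∞.
Rewrite the product as 4x^6 / e^(-2x) (an ∞/∞ form) and apply L'Hôpital, or use the standard hierarchy e^(2|x|) ≫ |x^6| as x → -∞.
The indeterminate product → 0, so the limit = 3.

Final answer: 3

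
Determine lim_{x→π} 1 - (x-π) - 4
Direct substitution at x = π gives -3.

Final answer: -3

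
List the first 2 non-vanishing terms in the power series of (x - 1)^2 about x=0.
1 - 2·x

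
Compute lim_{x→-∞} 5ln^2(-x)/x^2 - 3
The quotient is an ∞/∞ indeterminate form as x → -∞.
Compare growth rates of the dominant terms (exponentials ≫ polynomials ≫ logarithms), or apply L'Hôpital's rule; the quotient → 0.
Adding the constant: 0 - 3 = -3. Limit = -3.

Final answer: -3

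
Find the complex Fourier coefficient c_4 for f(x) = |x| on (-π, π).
Compute the real Fourier coefficients first: a_4 = 0, b_4 = 0.
Then c_4 = (a_4 − i·b_4)/2 = 0.

Final answer: 0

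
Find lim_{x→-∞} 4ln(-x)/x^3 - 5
The quotient is an ∞/∞ indeterminate form as x → -∞.
Compare growth rates of the dominant terms (exponentials ≫ polynomials ≫ logarithms), or apply L'Hôpital's rule; the quotient → 0.
Adding the constant: 0 - 5 = -5. Limit = -5.

Final answer: -5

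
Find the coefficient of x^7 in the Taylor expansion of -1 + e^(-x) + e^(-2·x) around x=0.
Expand to order 7: -1 + e^(-x) + e^(-2·x) = -43·x^7/1680 + 13·x^6/144 - 11·x^5/40 + 17·x^4/24 - 3·x^3/2 + 5·x^2/2 - 3·x + 1 + O(x^8).
The coefficient of x^7 is -43/1680.

Final answer: -43/1680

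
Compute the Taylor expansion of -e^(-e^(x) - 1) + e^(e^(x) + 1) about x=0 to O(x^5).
x^4·(-e^(-2)/24 + 5·e^(2)/8) + x^3·(-e^(-2)/6 + 5·e^(2)/6) + x^2·e^(2) + x·(e^(-2) + e^(2)) - e^(-2) + e^(2)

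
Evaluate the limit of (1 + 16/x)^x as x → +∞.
As x → +∞: this is the defining limit (1 + 16/x)^x → e^16.
Limit = e^(16).

Final answer: e^(16)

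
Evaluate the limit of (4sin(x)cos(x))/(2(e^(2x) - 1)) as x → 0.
Both numerator and denominator → 0 as x → 0; this is a 0/0 indeterminate form.
Expand each to leading order near x = 0: numerator ~ 4·x, denominator ~ 4·x.
The limit of the ratio is 1.

Final answer: 1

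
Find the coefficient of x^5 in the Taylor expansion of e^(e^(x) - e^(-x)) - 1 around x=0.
Expand to order 5: e^(e^(x) - e^(-x)) - 1 = 19·x^5/20 + 4·x^4/3 + 5·x^3/3 + 2·x^2 + 2·x + O(x^6).
The coefficient of x^5 is 19/20.

Final answer: 19/20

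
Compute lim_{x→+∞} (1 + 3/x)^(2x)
As x → +∞: write (1 + 3/x)^(2x) = ((1 + 3/x)^x)^2 → (e^3)^2 = e^6.
Limit = e^(6).

Final answer: e^(6)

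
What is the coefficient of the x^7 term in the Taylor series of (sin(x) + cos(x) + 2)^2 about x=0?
Expand to order 7: (sin(x) + cos(x) + 2)^2 = -11·x^7/420 - x^6/180 + 3·x^5/10 + x^4/6 - 2·x^3 - 2·x^2 + 6·x + 9 + O(x^8).
The coefficient of x^7 is -11/420.

Final answer: -11/420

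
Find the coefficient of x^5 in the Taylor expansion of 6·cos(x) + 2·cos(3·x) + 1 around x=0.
Expand to order 5: 6·cos(x) + 2·cos(3·x) + 1 = 7·x^4 - 12·x^2 + 9 + O(x^6).
The coefficient of x^5 is 0.

Final answer: 0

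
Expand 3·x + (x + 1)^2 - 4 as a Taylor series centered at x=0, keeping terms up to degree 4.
x^2 + 5·x - 3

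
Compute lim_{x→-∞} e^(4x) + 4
Evaluate the dominant behaviour as x → -∞; each term tends to a finite value or vanishes.
Limit = 4.

Final answer: 4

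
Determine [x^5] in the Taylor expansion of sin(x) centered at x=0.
Expand to order 5: sin(x) = x^5/120 - x^3/6 + x + O(x^6).
The coefficient of x^5 is 1/120.

Final answer: 1/120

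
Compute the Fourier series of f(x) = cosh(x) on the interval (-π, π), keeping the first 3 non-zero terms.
-cos(x)·sinh(π)/π + 2·cos(2·x)·sinh(π)/(5·π) + sinh(π)/π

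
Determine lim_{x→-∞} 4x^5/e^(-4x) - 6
The quotient is an ∞/∞ indeterminate form as x → -∞.
Compare growth rates of the dominant terms (exponentials ≫ polynomials ≫ logarithms), or apply L'Hôpital's rule; the quotient → 0.
Adding the constant: 0 - 6 = -6. Limit = -6.

Final answer: -6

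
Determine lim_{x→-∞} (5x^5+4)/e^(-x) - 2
The quotient is an ∞/∞ indeterminate form as x → -∞.
Compare growth rates of the dominant terms (exponentials ≫ polynomials ≫ logarithms), or apply L'Hôpital's rule; the quotient → 0.
Adding the constant: 0 - 2 = -2. Limit = -2.

Final answer: -2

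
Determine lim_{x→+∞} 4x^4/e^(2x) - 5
The quotient is an ∞/∞ indeterminate form as x → +∞.
The exponential denominator e^(2x) dominates the polynomial numerator (e^x ≫ x^4 as x → ∞), so the quotient → 0.
Adding the constant: 0 - 5 = -5. Limit = -5.

Final answer: -5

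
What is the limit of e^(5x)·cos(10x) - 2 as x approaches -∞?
Evaluate the dominant behaviour as x → -∞; each term tends to a finite value or vanishes.
Limit = -2.

Final answer: -2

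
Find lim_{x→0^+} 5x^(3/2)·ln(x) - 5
The product is a 0·∞ indeterminate form at x → 0⁺.
Rewrite the product as 5·ln(x) / x^(-3/2) and apply L'Hôpital, or use the standard hierarchy x^(-3/2) ≫ |ln x| as x → 0⁺.
The indeterminate product → 0, so the limit = -5.

Final answer: -5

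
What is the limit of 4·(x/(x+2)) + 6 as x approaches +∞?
Evaluate the dominant behaviour as x → +∞; each term tends to a finite value or vanishes.
Limit = 10.

Final answer: 10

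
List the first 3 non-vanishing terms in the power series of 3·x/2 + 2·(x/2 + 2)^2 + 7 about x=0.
x^2/2 + 11·x/2 + 15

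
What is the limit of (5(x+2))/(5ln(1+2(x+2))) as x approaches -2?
Both numerator and denominator → 0 as x → -2; this is a 0/0 indeterminate form.
Expand each to leading order near x = -2: numerator ~ 5·(x + 2), denominator ~ 10·(x + 2).
The limit of the ratio is 1/2.

Final answer: 1/2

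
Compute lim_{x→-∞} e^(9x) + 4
Evaluate the dominant behaviour as x → -∞; each term tends to a finite value or vanishes.
Limit = 4.

Final answer: 4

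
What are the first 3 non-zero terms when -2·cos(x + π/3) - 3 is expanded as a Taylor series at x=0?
x^2/2 + √(3)·x - 4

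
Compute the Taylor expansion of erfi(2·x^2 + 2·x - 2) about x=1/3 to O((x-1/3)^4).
-erfi(10/9) + 20·e^(100/81)·(x - 1/3)/(3·√(π)) - 1676·e^(100/81)·(x - 1/3)^2/(81·√(π)) + 367600·e^(100/81)·(x - 1/3)^3/(6561·√(π))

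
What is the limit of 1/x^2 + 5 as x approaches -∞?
Evaluate the dominant behaviour as x → -∞; each term tends to a finite value or vanishes.
Limit = 5.

Final answer: 5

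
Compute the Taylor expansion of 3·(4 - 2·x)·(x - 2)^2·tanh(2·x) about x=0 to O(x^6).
544·x^5/5 + 180·x^4 - 56·x^3 - 144·x^2 + 96·x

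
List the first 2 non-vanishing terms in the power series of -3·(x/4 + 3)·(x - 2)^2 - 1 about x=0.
33·x - 37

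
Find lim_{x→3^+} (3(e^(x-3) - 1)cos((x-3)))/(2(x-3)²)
Both numerator and denominator → 0 as x → 3^+; this is a 0/0 indeterminate form.
Expand each to leading order near x = 3: numerator ~ 3·(x - 3), denominator ~ 2·(x - 3)^2.
The limit of the ratio is ∞.

Final answer: ∞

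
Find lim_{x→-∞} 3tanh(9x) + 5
Evaluate the dominant behaviour as x → -∞; each term tends to a finite value or vanishes.
Limit = 2.

Final answer: 2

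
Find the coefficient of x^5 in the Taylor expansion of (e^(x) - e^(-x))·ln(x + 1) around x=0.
Expand to order 5: (e^(x) - e^(-x))·ln(x + 1) = -2·x^5/3 + x^4 - x^3 + 2·x^2 + O(x^6).
The coefficient of x^5 is -2/3.

Final answer: -2/3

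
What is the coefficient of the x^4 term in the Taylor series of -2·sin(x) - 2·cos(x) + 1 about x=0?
Expand to order 4: -2·sin(x) - 2·cos(x) + 1 = -x^4/12 + x^3/3 + x^2 - 2·x - 1 + O(x^5).
The coefficient of x^4 is -1/12.

Final answer: -1/12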